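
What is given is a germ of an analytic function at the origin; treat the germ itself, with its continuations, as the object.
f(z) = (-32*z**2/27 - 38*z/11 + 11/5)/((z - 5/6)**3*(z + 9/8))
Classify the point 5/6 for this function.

The point is a pole of order 3.

The denominator factor z - 5/6 vanishes at 5/6 and appears to the power 3; the numerator there equals -20072/13365, nonzero, and no other factor vanishes.
Hence a pole whose order is the multiplicity, 3.


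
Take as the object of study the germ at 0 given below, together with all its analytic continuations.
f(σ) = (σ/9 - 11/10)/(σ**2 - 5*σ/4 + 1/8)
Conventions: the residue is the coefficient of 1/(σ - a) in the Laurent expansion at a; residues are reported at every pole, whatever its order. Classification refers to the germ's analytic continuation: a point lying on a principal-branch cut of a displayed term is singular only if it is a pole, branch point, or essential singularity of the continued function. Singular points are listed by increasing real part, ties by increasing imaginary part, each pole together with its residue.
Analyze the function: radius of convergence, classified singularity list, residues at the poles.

Denominator factor (σ**2 - 5*σ/4 + 1/8): discriminant 17/16, real irrational roots 5/8 + (1/8)*sqrt(17) and 5/8 - (1/8)*sqrt(17); poles of order 1, moduli 5/8 + (1/8)*sqrt(17) and 5/8 - (1/8)*sqrt(17).
The radius of convergence is the smallest modulus among the singular points: 5/8 - (1/8)*sqrt(17).
The factor σ**2 - 5*σ/4 + 1/8 splits as (σ - a)(σ - a') with a = 5/8 - (1/8)*sqrt(17), a' = 5/8 + (1/8)*sqrt(17). At the order-1 pole a set g(σ) = (σ - a)*f(σ) = [σ/9 - 11/10] / (σ - a').
Simple pole: residue = g(a) at a = 5/8 - (1/8)*sqrt(17), which is 1/18 + (371/1530)*sqrt(17).
The factor σ**2 - 5*σ/4 + 1/8 splits as (σ - a)(σ - a') with a = 5/8 + (1/8)*sqrt(17), a' = 5/8 - (1/8)*sqrt(17). At the order-1 pole a set g(σ) = (σ - a)*f(σ) = [σ/9 - 11/10] / (σ - a').
Simple pole: residue = g(a) at a = 5/8 + (1/8)*sqrt(17), which is 1/18 - (371/1530)*sqrt(17).
List the singular points by increasing real part (a conjugate pair: the negative imaginary part first).

Radius of convergence at 0: 5/8 - (1/8)*sqrt(17).
At 5/8 - (1/8)*sqrt(17): a pole of order 1; residue 1/18 + (371/1530)*sqrt(17).
At 5/8 + (1/8)*sqrt(17): a pole of order 1; residue 1/18 - (371/1530)*sqrt(17).


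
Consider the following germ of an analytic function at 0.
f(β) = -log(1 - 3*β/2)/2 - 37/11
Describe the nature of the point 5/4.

There is no denominator, hence no pole anywhere.
Branch term log(1 - β/(2/3)): argument at 5/4 is -7/8, nonzero, so 5/4 is not its branch point (a point on a principal cut is still regular for the continued germ).
So the germ continues analytically to 5/4.

The point is a regular point.


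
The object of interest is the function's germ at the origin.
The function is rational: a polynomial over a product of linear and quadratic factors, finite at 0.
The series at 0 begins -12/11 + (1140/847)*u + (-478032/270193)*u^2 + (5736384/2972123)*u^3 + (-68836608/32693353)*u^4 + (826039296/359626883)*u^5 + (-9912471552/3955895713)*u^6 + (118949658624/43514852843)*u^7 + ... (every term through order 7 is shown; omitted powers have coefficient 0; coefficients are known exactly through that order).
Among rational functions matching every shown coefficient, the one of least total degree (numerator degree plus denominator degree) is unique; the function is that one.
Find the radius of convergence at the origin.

The radius of convergence is 11/12.

No rational of total degree below 3 reproduces all 8 coefficients; solving the [2/1] Pade equations on them gives f(u) = (-8*u**2/29 + u/7 - 1)/(u + 11/12), whose expansion matches every shown term.
Denominator factor (u + 11/12): pole of order 1 at -11/12, modulus 11/12.
The radius of convergence is the smallest modulus among the singular points: 11/12.


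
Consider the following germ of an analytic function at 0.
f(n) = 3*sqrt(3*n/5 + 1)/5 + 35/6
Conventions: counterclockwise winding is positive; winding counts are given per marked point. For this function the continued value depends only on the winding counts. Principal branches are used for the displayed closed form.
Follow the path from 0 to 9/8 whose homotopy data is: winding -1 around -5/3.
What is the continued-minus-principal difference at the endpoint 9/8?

The rational part is single-valued and drops out of the difference; each branch term changes only by its own monodromy.
(3/5)*sqrt(1 - n/(-5/3)): winding -1 is odd, the square root flips sign, contributing -2*(3/5)*sqrt(1 - (9/8)/(-5/3)) = -2*(3/5)*sqrt(67/40) = -(3/50)*sqrt(670).
Summing the contributions at n = 9/8 gives -(3/50)*sqrt(670).

Continued minus principal equals -(3/50)*sqrt(670).


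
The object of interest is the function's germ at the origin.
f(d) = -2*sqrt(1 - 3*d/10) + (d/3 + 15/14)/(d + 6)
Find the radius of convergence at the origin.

The radius of convergence is 10/3.

Denominator factor (d + 6): pole of order 1 at -6, modulus 6.
Branch term (-2)*sqrt(1 - d/(10/3)): its argument vanishes at d = 10/3, a square-root branch point, modulus 10/3.
The radius of convergence is the smallest modulus among the singular points: 10/3.


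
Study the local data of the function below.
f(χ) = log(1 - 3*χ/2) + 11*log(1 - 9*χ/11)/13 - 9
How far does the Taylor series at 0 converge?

Branch term (1)*log(1 - χ/(2/3)): its argument vanishes at χ = 2/3, a logarithmic branch point, modulus 2/3.
Branch term (11/13)*log(1 - χ/(11/9)): its argument vanishes at χ = 11/9, a logarithmic branch point, modulus 11/9.
The radius of convergence is the smallest modulus among the singular points: 2/3.

The radius of convergence is 2/3.


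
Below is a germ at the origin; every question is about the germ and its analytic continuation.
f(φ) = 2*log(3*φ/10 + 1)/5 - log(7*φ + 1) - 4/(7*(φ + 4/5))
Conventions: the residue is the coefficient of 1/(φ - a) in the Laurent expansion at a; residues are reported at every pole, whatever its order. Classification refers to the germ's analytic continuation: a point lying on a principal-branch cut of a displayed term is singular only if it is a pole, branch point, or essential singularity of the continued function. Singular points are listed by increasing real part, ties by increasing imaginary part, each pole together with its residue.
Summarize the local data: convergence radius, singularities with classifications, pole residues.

Denominator factor (φ + 4/5): pole of order 1 at -4/5, modulus 4/5.
Branch term (-1)*log(1 - φ/(-1/7)): its argument vanishes at φ = -1/7, a logarithmic branch point, modulus 1/7.
Branch term (2/5)*log(1 - φ/(-10/3)): its argument vanishes at φ = -10/3, a logarithmic branch point, modulus 10/3.
The radius of convergence is the smallest modulus among the singular points: 1/7.
The branch terms are analytic at -4/5 and contribute nothing to the residue; only the rational part matters.
At the order-1 pole -4/5 set g(φ) = (φ - (-4/5))*(rational part) = -4/7.
Simple pole: residue = g(a) at a = -4/5, which is -4/7.
List the singular points by increasing real part (a conjugate pair: the negative imaginary part first).

Radius of convergence at 0: 1/7.
At -10/3: a logarithmic branch point.
At -4/5: a pole of order 1; residue -4/7.
At -1/7: a logarithmic branch point.


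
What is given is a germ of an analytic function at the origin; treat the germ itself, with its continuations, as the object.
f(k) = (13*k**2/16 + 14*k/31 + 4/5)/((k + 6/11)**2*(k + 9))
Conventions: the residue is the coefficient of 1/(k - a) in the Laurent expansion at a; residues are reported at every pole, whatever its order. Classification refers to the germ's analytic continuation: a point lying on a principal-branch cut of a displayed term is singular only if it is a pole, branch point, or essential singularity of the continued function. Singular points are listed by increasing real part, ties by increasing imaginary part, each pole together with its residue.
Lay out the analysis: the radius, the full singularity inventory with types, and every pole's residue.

Radius of convergence at 0: 6/11.
At -9: a pole of order 1; residue 18769399/21449520.
At -6/11: a pole of order 2; residue -83854/1340595.

Denominator factor (k + 9): pole of order 1 at -9, modulus 9.
Denominator factor (k + 6/11)^2: pole of order 2 at -6/11, modulus 6/11.
The radius of convergence is the smallest modulus among the singular points: 6/11.
At the order-1 pole -9 set g(k) = (k - (-9))*f(k) = (13*k**2/16 + 14*k/31 + 4/5)/(k + 6/11)**2.
Simple pole: residue = g(a) at a = -9, which is 18769399/21449520.
At the order-2 pole -6/11 set g(k) = (k - (-6/11))^2*f(k) = (13*k**2/16 + 14*k/31 + 4/5)/(k + 9).
Order-2 pole: residue = g'(a); g'(-6/11) = -83854/1340595, so the residue is -83854/1340595.
List the singular points by increasing real part (a conjugate pair: the negative imaginary part first).


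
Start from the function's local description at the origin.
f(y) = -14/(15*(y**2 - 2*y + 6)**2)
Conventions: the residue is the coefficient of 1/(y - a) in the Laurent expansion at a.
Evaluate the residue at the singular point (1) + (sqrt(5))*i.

The residue is ((7/750)*sqrt(5))*i.

The factor y**2 - 2*y + 6 splits as (y - a)(y - a') with a = (1) + (sqrt(5))*i, a' = (1) - (sqrt(5))*i. At the order-2 pole a set g(y) = (y - a)^2*f(y) = [-14/15] / (y - a')^2.
Order-2 pole: residue = g'(a); g'((1) + (sqrt(5))*i) = ((7/750)*sqrt(5))*i, so the residue is ((7/750)*sqrt(5))*i.


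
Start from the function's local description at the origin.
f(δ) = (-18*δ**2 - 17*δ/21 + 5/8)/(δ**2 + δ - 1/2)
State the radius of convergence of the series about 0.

The radius of convergence is -1/2 + (1/2)*sqrt(3).

Denominator factor (δ**2 + δ - 1/2): discriminant 3, real irrational roots -1/2 + (1/2)*sqrt(3) and -1/2 - (1/2)*sqrt(3); poles of order 1, moduli -1/2 + (1/2)*sqrt(3) and 1/2 + (1/2)*sqrt(3).
The radius of convergence is the smallest modulus among the singular points: -1/2 + (1/2)*sqrt(3).


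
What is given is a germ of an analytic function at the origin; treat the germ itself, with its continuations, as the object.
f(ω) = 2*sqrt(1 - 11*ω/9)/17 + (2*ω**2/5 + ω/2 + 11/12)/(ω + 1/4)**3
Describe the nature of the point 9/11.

The term (2/17)*sqrt(1 - ω/(9/11)) has argument 1 - 9/11/(9/11) = 0 at 9/11: a square-root (algebraic, two-sheeted) branch point; the remaining terms are analytic or single-valued there.

The point is an algebraic (square-root) branch point.


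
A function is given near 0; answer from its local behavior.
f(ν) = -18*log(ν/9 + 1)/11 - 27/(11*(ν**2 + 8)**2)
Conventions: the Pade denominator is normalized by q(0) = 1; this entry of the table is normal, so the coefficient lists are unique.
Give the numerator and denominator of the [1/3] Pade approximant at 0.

The Pade approximant has numerator coefficients [-27/704, -18370874353/98823307264]; denominator coefficients [1, 134333435/1263366144, 2476397/266491296, -3674166421/409330630656].

Taylor coefficients needed (expand at 0): a_0 = -27/704, a_1 = -2/11, a_2 = 499/25344, a_3 = -2/2673, a_4 = -57001/32845824.
Write the denominator as Q(ν) = 1 + q1*ν + q2*ν^2 + q3*ν^3. Requiring Q*f - P = O(ν^5) with deg P <= 1 kills the coefficients of ν^2..ν^4 in Q*f:
  ν^2: a_2 + q1*a_1 + q2*a_0 = 0, i.e. 499/25344 + (-2/11)*q1 + (-27/704)*q2 = 0.
  ν^3: a_3 + q1*a_2 + q2*a_1 + q3*a_0 = 0, i.e. -2/2673 + (499/25344)*q1 + (-2/11)*q2 + (-27/704)*q3 = 0.
  ν^4: a_4 + q1*a_3 + q2*a_2 + q3*a_1 = 0, i.e. -57001/32845824 + (-2/2673)*q1 + (499/25344)*q2 + (-2/11)*q3 = 0.
Solving this linear system: q1 = 134333435/1263366144, q2 = 2476397/266491296, q3 = -3674166421/409330630656.
The numerator is Q*f truncated at degree 1: P0 = a_0 = -27/704; P1 = a_1 + q1*a_0 = -18370874353/98823307264.


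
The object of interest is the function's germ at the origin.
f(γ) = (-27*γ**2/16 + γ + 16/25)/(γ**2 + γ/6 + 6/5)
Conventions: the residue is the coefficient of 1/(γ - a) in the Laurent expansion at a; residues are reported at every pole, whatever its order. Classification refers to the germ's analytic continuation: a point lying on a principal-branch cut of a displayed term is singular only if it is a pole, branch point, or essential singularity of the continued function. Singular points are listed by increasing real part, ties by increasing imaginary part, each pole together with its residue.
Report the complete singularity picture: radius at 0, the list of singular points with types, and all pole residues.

Denominator factor (γ**2 + γ/6 + 6/5): discriminant -859/180, complex-conjugate roots (-1/12) + ((1/60)*sqrt(4295))*i and (-1/12) - ((1/60)*sqrt(4295))*i; poles of order 1, moduli (1/5)*sqrt(30) and (1/5)*sqrt(30).
The radius of convergence is the smallest modulus among the singular points: (1/5)*sqrt(30).
The factor γ**2 + γ/6 + 6/5 splits as (γ - a)(γ - a') with a = (-1/12) - ((1/60)*sqrt(4295))*i, a' = (-1/12) + ((1/60)*sqrt(4295))*i. At the order-1 pole a set g(γ) = (γ - a)*f(γ) = [-27*γ**2/16 + γ + 16/25] / (γ - a').
Simple pole: residue = g(a) at a = (-1/12) - ((1/60)*sqrt(4295))*i, which is (41/64) + ((24559/1374400)*sqrt(4295))*i.
The factor γ**2 + γ/6 + 6/5 splits as (γ - a)(γ - a') with a = (-1/12) + ((1/60)*sqrt(4295))*i, a' = (-1/12) - ((1/60)*sqrt(4295))*i. At the order-1 pole a set g(γ) = (γ - a)*f(γ) = [-27*γ**2/16 + γ + 16/25] / (γ - a').
Simple pole: residue = g(a) at a = (-1/12) + ((1/60)*sqrt(4295))*i, which is (41/64) - ((24559/1374400)*sqrt(4295))*i.
List the singular points by increasing real part (a conjugate pair: the negative imaginary part first).

Radius of convergence at 0: (1/5)*sqrt(30).
At (-1/12) - ((1/60)*sqrt(4295))*i: a pole of order 1; residue (41/64) + ((24559/1374400)*sqrt(4295))*i.
At (-1/12) + ((1/60)*sqrt(4295))*i: a pole of order 1; residue (41/64) - ((24559/1374400)*sqrt(4295))*i.


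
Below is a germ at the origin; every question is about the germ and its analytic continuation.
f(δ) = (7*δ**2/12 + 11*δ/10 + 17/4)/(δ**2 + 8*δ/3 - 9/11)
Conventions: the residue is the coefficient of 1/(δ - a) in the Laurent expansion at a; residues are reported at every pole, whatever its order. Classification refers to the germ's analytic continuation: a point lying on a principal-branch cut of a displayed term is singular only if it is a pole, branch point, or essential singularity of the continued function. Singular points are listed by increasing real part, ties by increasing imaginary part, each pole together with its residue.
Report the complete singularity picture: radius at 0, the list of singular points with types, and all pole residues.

Denominator factor (δ**2 + 8*δ/3 - 9/11): discriminant 1028/99, real irrational roots -4/3 + (1/33)*sqrt(2827) and -4/3 - (1/33)*sqrt(2827); poles of order 1, moduli -4/3 + (1/33)*sqrt(2827) and 4/3 + (1/33)*sqrt(2827).
The radius of convergence is the smallest modulus among the singular points: -4/3 + (1/33)*sqrt(2827).
The factor δ**2 + 8*δ/3 - 9/11 splits as (δ - a)(δ - a') with a = -4/3 - (1/33)*sqrt(2827), a' = -4/3 + (1/33)*sqrt(2827). At the order-1 pole a set g(δ) = (δ - a)*f(δ) = [7*δ**2/12 + 11*δ/10 + 17/4] / (δ - a').
Simple pole: residue = g(a) at a = -4/3 - (1/33)*sqrt(2827), which is -41/180 - (3961/127215)*sqrt(2827).
The factor δ**2 + 8*δ/3 - 9/11 splits as (δ - a)(δ - a') with a = -4/3 + (1/33)*sqrt(2827), a' = -4/3 - (1/33)*sqrt(2827). At the order-1 pole a set g(δ) = (δ - a)*f(δ) = [7*δ**2/12 + 11*δ/10 + 17/4] / (δ - a').
Simple pole: residue = g(a) at a = -4/3 + (1/33)*sqrt(2827), which is -41/180 + (3961/127215)*sqrt(2827).
List the singular points by increasing real part (a conjugate pair: the negative imaginary part first).

Radius of convergence at 0: -4/3 + (1/33)*sqrt(2827).
At -4/3 - (1/33)*sqrt(2827): a pole of order 1; residue -41/180 - (3961/127215)*sqrt(2827).
At -4/3 + (1/33)*sqrt(2827): a pole of order 1; residue -41/180 + (3961/127215)*sqrt(2827).


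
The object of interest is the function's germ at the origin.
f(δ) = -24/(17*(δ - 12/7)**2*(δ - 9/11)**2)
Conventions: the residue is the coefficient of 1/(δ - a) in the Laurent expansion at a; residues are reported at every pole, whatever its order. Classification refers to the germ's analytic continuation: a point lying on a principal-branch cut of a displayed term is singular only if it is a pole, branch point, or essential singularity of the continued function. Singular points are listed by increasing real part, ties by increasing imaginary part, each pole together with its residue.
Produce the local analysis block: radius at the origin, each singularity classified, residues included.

Radius of convergence at 0: 9/11.
At 9/11: a pole of order 2; residue -7304528/1861551.
At 12/7: a pole of order 2; residue 7304528/1861551.

Denominator factor (δ - 12/7)^2: pole of order 2 at 12/7, modulus 12/7.
Denominator factor (δ - 9/11)^2: pole of order 2 at 9/11, modulus 9/11.
The radius of convergence is the smallest modulus among the singular points: 9/11.
At the order-2 pole 9/11 set g(δ) = (δ - (9/11))^2*f(δ) = -24/(17*(δ - 12/7)**2).
Order-2 pole: residue = g'(a); g'(9/11) = -7304528/1861551, so the residue is -7304528/1861551.
At the order-2 pole 12/7 set g(δ) = (δ - (12/7))^2*f(δ) = -24/(17*(δ - 9/11)**2).
Order-2 pole: residue = g'(a); g'(12/7) = 7304528/1861551, so the residue is 7304528/1861551.
List the singular points by increasing real part (a conjugate pair: the negative imaginary part first).


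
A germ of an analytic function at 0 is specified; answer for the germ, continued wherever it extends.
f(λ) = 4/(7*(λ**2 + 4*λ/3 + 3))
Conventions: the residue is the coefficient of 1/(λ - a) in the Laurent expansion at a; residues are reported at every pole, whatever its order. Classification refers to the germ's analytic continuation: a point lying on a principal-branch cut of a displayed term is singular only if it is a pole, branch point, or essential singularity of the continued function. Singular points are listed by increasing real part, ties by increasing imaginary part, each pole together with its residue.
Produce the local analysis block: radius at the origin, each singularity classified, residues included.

Radius of convergence at 0: sqrt(3).
At (-2/3) - ((1/3)*sqrt(23))*i: a pole of order 1; residue ((6/161)*sqrt(23))*i.
At (-2/3) + ((1/3)*sqrt(23))*i: a pole of order 1; residue -((6/161)*sqrt(23))*i.

Denominator factor (λ**2 + 4*λ/3 + 3): discriminant -92/9, complex-conjugate roots (-2/3) + ((1/3)*sqrt(23))*i and (-2/3) - ((1/3)*sqrt(23))*i; poles of order 1, moduli sqrt(3) and sqrt(3).
The radius of convergence is the smallest modulus among the singular points: sqrt(3).
The factor λ**2 + 4*λ/3 + 3 splits as (λ - a)(λ - a') with a = (-2/3) - ((1/3)*sqrt(23))*i, a' = (-2/3) + ((1/3)*sqrt(23))*i. At the order-1 pole a set g(λ) = (λ - a)*f(λ) = [4/7] / (λ - a').
Simple pole: residue = g(a) at a = (-2/3) - ((1/3)*sqrt(23))*i, which is ((6/161)*sqrt(23))*i.
The factor λ**2 + 4*λ/3 + 3 splits as (λ - a)(λ - a') with a = (-2/3) + ((1/3)*sqrt(23))*i, a' = (-2/3) - ((1/3)*sqrt(23))*i. At the order-1 pole a set g(λ) = (λ - a)*f(λ) = [4/7] / (λ - a').
Simple pole: residue = g(a) at a = (-2/3) + ((1/3)*sqrt(23))*i, which is -((6/161)*sqrt(23))*i.
List the singular points by increasing real part (a conjugate pair: the negative imaginary part first).


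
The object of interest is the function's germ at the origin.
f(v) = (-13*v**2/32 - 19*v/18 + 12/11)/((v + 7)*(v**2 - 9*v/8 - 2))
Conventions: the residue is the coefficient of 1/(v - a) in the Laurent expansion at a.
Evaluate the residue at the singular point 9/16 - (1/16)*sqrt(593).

The factor v**2 - 9*v/8 - 2 splits as (v - a)(v - a') with a = 9/16 - (1/16)*sqrt(593), a' = 9/16 + (1/16)*sqrt(593). At the order-1 pole a set g(v) = (v - a)*f(v) = [(-13*v**2/32 - 19*v/18 + 12/11)/(v + 7)] / (v - a').
Simple pole: residue = g(a) at a = 9/16 - (1/16)*sqrt(593), which is -275401/2781504 + (30419/149948352)*sqrt(593).

The residue is -275401/2781504 + (30419/149948352)*sqrt(593).


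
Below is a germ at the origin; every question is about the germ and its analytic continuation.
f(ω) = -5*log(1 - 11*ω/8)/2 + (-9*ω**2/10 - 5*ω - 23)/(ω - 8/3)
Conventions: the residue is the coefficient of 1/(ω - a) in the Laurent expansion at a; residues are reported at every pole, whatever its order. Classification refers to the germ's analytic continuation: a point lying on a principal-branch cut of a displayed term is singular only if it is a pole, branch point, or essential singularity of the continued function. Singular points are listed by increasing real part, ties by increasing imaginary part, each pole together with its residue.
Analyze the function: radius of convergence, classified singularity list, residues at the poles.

Denominator factor (ω - 8/3): pole of order 1 at 8/3, modulus 8/3.
Branch term (-5/2)*log(1 - ω/(8/11)): its argument vanishes at ω = 8/11, a logarithmic branch point, modulus 8/11.
The radius of convergence is the smallest modulus among the singular points: 8/11.
The branch term is analytic at 8/3 and contributes nothing to the residue; only the rational part matters.
At the order-1 pole 8/3 set g(ω) = (ω - (8/3))*(rational part) = -9*ω**2/10 - 5*ω - 23.
Simple pole: residue = g(a) at a = 8/3, which is -641/15.
List the singular points by increasing real part (a conjugate pair: the negative imaginary part first).

Radius of convergence at 0: 8/11.
At 8/11: a logarithmic branch point.
At 8/3: a pole of order 1; residue -641/15.


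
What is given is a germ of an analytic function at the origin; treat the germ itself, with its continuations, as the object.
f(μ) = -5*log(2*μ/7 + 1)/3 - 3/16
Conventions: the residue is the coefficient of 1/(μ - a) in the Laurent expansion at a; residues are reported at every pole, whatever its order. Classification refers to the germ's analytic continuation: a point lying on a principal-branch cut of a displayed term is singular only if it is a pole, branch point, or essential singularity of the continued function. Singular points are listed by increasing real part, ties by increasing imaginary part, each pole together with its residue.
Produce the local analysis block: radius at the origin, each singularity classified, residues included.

Branch term (-5/3)*log(1 - μ/(-7/2)): its argument vanishes at μ = -7/2, a logarithmic branch point, modulus 7/2.
The radius of convergence is the smallest modulus among the singular points: 7/2.

Radius of convergence at 0: 7/2.
At -7/2: a logarithmic branch point.


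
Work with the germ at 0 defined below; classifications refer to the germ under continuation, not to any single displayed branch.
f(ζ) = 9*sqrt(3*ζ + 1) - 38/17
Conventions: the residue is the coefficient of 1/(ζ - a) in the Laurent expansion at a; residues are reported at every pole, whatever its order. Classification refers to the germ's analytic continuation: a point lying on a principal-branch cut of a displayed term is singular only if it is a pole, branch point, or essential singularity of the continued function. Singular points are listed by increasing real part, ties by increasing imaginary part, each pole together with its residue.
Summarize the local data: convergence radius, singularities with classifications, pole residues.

Radius of convergence at 0: 1/3.
At -1/3: an algebraic (square-root) branch point.

Branch term (9)*sqrt(1 - ζ/(-1/3)): its argument vanishes at ζ = -1/3, a square-root branch point, modulus 1/3.
The radius of convergence is the smallest modulus among the singular points: 1/3.


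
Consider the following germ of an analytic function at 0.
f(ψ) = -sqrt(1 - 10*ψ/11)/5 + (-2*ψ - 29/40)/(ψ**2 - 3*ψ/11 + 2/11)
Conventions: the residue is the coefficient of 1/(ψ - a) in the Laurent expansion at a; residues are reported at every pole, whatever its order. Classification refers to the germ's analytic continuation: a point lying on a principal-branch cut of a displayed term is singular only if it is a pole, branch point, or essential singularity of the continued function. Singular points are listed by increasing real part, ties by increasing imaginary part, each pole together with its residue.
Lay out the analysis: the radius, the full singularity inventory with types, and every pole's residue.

Radius of convergence at 0: (1/11)*sqrt(22).
At (3/22) - ((1/22)*sqrt(79))*i: a pole of order 1; residue (-1) - ((439/3160)*sqrt(79))*i.
At (3/22) + ((1/22)*sqrt(79))*i: a pole of order 1; residue (-1) + ((439/3160)*sqrt(79))*i.
At 11/10: an algebraic (square-root) branch point.


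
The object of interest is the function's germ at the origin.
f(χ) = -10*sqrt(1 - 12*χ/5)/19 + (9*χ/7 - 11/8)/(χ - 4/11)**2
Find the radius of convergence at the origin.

The radius of convergence is 4/11.

Denominator factor (χ - 4/11)^2: pole of order 2 at 4/11, modulus 4/11.
Branch term (-10/19)*sqrt(1 - χ/(5/12)): its argument vanishes at χ = 5/12, a square-root branch point, modulus 5/12.
The radius of convergence is the smallest modulus among the singular points: 4/11.


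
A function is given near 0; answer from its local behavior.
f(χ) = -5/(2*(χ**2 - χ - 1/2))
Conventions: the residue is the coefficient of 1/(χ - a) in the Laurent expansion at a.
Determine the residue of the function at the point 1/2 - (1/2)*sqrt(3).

The factor χ**2 - χ - 1/2 splits as (χ - a)(χ - a') with a = 1/2 - (1/2)*sqrt(3), a' = 1/2 + (1/2)*sqrt(3). At the order-1 pole a set g(χ) = (χ - a)*f(χ) = [-5/2] / (χ - a').
Simple pole: residue = g(a) at a = 1/2 - (1/2)*sqrt(3), which is (5/6)*sqrt(3).

The residue is (5/6)*sqrt(3).


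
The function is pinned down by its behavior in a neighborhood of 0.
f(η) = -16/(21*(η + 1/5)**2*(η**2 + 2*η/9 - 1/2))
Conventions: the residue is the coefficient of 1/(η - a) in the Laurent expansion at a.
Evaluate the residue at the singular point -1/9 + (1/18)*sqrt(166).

The residue is 96000/360703 - (361200/4276907)*sqrt(166).

The factor η**2 + 2*η/9 - 1/2 splits as (η - a)(η - a') with a = -1/9 + (1/18)*sqrt(166), a' = -1/9 - (1/18)*sqrt(166). At the order-1 pole a set g(η) = (η - a)*f(η) = [-16/(21*(η + 1/5)**2)] / (η - a').
Simple pole: residue = g(a) at a = -1/9 + (1/18)*sqrt(166), which is 96000/360703 - (361200/4276907)*sqrt(166).


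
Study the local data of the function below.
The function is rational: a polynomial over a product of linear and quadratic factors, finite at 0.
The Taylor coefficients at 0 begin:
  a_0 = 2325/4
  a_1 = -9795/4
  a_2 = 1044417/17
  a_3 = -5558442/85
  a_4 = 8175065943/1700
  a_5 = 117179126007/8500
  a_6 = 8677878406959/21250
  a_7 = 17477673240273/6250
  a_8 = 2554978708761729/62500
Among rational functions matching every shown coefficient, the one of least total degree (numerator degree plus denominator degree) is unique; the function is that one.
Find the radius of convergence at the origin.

The radius of convergence is -9/2 + (1/6)*sqrt(759).


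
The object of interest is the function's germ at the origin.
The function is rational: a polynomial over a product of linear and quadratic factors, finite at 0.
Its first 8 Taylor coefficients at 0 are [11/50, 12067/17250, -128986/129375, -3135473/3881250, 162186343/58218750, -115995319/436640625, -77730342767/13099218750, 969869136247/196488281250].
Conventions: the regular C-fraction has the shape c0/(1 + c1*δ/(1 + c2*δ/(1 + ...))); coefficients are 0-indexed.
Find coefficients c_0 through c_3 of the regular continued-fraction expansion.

The regular C-fraction coefficients are [11/50, -1097/345, 116187/25231, -759/1097].

Taylor coefficients (read off): a_0 = 11/50, a_1 = 12067/17250, a_2 = -128986/129375, a_3 = -3135473/3881250.
c0 = a_0 = 11/50. Peel one level at a time: if S = 1 + c*δ/S' with S'(0) = 1, then c is the δ-coefficient of S and S' = c*δ/(S - 1).
S_1 = c0/f = 1 + (-1097/345)*δ + (38729/2645)*δ^2 + ...; c1 = -1097/345.
S_2 = c1*δ/(S_1 - 1) = 1 + (116187/25231)*δ + (3834171/1203409)*δ^2 + ...; c2 = 116187/25231.
S_3 = c2*δ/(S_2 - 1) = 1 + (-759/1097)*δ + ...; c3 = -759/1097.


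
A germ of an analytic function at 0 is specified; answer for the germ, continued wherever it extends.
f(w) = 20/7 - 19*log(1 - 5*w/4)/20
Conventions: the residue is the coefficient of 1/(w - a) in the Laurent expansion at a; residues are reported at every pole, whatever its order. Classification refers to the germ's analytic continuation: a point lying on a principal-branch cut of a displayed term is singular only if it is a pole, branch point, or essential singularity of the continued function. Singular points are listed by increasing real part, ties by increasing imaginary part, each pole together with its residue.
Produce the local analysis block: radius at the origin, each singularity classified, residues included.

Branch term (-19/20)*log(1 - w/(4/5)): its argument vanishes at w = 4/5, a logarithmic branch point, modulus 4/5.
The radius of convergence is the smallest modulus among the singular points: 4/5.

Radius of convergence at 0: 4/5.
At 4/5: a logarithmic branch point.


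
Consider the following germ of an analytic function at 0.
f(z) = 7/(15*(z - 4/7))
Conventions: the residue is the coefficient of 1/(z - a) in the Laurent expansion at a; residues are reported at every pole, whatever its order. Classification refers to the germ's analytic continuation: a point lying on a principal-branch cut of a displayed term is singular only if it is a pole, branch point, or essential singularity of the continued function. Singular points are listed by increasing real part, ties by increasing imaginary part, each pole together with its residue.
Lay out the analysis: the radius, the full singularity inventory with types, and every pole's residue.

Denominator factor (z - 4/7): pole of order 1 at 4/7, modulus 4/7.
The radius of convergence is the smallest modulus among the singular points: 4/7.
At the order-1 pole 4/7 set g(z) = (z - (4/7))*f(z) = 7/15.
Simple pole: residue = g(a) at a = 4/7, which is 7/15.

Radius of convergence at 0: 4/7.
At 4/7: a pole of order 1; residue 7/15.


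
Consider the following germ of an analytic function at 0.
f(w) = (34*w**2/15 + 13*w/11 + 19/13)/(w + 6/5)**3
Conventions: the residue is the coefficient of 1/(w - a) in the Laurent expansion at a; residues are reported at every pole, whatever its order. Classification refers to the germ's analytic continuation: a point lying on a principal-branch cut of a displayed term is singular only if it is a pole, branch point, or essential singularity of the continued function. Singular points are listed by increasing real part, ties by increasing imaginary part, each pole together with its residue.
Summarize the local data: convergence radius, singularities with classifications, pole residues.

Radius of convergence at 0: 6/5.
At -6/5: a pole of order 3; residue 34/15.

Denominator factor (w + 6/5)^3: pole of order 3 at -6/5, modulus 6/5.
The radius of convergence is the smallest modulus among the singular points: 6/5.
At the order-3 pole -6/5 set g(w) = (w - (-6/5))^3*f(w) = 34*w**2/15 + 13*w/11 + 19/13.
Order-3 pole: residue = g''(a)/2; g''(-6/5) = 68/15, so the residue is 34/15.


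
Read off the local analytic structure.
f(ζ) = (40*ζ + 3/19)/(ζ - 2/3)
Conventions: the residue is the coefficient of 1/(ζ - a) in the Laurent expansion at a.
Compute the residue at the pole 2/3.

The residue is 1529/57.

At the order-1 pole 2/3 set g(ζ) = (ζ - (2/3))*f(ζ) = 40*ζ + 3/19.
Simple pole: residue = g(a) at a = 2/3, which is 1529/57.


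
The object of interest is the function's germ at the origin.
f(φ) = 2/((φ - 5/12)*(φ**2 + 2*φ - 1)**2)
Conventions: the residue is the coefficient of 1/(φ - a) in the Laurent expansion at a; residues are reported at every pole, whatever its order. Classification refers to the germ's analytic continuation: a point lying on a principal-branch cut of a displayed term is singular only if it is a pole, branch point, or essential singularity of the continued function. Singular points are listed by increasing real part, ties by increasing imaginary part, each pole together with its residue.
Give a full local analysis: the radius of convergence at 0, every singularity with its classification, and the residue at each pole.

Denominator factor (φ**2 + 2*φ - 1)^2: discriminant 8, real irrational roots -1 + sqrt(2) and -1 - sqrt(2); poles of order 2, moduli -1 + sqrt(2) and 1 + sqrt(2).
Denominator factor (φ - 5/12): pole of order 1 at 5/12, modulus 5/12.
The radius of convergence is the smallest modulus among the singular points: -1 + sqrt(2).
The factor φ**2 + 2*φ - 1 splits as (φ - a)(φ - a') with a = -1 - sqrt(2), a' = -1 + sqrt(2). At the order-2 pole a set g(φ) = (φ - a)^2*f(φ) = [2/(φ - 5/12)] / (φ - a')^2.
Order-2 pole: residue = g'(a); g'(-1 - sqrt(2)) = -20736 + (29325/2)*sqrt(2), so the residue is -20736 + (29325/2)*sqrt(2).
The factor φ**2 + 2*φ - 1 splits as (φ - a)(φ - a') with a = -1 + sqrt(2), a' = -1 - sqrt(2). At the order-2 pole a set g(φ) = (φ - a)^2*f(φ) = [2/(φ - 5/12)] / (φ - a')^2.
Order-2 pole: residue = g'(a); g'(-1 + sqrt(2)) = -20736 - (29325/2)*sqrt(2), so the residue is -20736 - (29325/2)*sqrt(2).
At the order-1 pole 5/12 set g(φ) = (φ - (5/12))*f(φ) = 2/(φ**2 + 2*φ - 1)**2.
Simple pole: residue = g(a) at a = 5/12, which is 41472.
List the singular points by increasing real part (a conjugate pair: the negative imaginary part first).

Radius of convergence at 0: -1 + sqrt(2).
At -1 - sqrt(2): a pole of order 2; residue -20736 + (29325/2)*sqrt(2).
At -1 + sqrt(2): a pole of order 2; residue -20736 - (29325/2)*sqrt(2).
At 5/12: a pole of order 1; residue 41472.


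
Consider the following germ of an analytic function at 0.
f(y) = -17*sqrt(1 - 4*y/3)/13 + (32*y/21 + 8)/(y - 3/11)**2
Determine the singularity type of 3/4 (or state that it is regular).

The term (-17/13)*sqrt(1 - y/(3/4)) has argument 1 - 3/4/(3/4) = 0 at 3/4: a square-root (algebraic, two-sheeted) branch point; the remaining terms are analytic or single-valued there.

The point is an algebraic (square-root) branch point.


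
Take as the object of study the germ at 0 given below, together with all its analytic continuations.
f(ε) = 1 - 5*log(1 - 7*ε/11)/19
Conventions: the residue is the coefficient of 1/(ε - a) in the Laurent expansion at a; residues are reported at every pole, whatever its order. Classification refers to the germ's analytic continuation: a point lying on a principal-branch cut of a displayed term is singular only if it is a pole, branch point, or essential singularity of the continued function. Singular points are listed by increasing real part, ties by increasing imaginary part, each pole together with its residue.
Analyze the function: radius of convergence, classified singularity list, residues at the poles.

Radius of convergence at 0: 11/7.
At 11/7: a logarithmic branch point.

Branch term (-5/19)*log(1 - ε/(11/7)): its argument vanishes at ε = 11/7, a logarithmic branch point, modulus 11/7.
The radius of convergence is the smallest modulus among the singular points: 11/7.


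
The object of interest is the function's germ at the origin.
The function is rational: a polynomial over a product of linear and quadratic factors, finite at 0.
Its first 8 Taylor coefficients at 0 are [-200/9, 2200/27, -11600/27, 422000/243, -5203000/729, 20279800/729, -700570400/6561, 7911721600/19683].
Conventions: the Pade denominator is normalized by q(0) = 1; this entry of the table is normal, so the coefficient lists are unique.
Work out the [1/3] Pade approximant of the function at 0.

The Pade approximant has numerator coefficients [-200/9, -16000/387]; denominator coefficients [1, 713/129, 361/387, -9787/387].

Taylor coefficients needed (read off): a_0 = -200/9, a_1 = 2200/27, a_2 = -11600/27, a_3 = 422000/243, a_4 = -5203000/729.
Write the denominator as Q(n) = 1 + q1*n + q2*n^2 + q3*n^3. Requiring Q*f - P = O(n^5) with deg P <= 1 kills the coefficients of n^2..n^4 in Q*f:
  n^2: a_2 + q1*a_1 + q2*a_0 = 0, i.e. -11600/27 + (2200/27)*q1 + (-200/9)*q2 = 0.
  n^3: a_3 + q1*a_2 + q2*a_1 + q3*a_0 = 0, i.e. 422000/243 + (-11600/27)*q1 + (2200/27)*q2 + (-200/9)*q3 = 0.
  n^4: a_4 + q1*a_3 + q2*a_2 + q3*a_1 = 0, i.e. -5203000/729 + (422000/243)*q1 + (-11600/27)*q2 + (2200/27)*q3 = 0.
Solving this linear system: q1 = 713/129, q2 = 361/387, q3 = -9787/387.
The numerator is Q*f truncated at degree 1: P0 = a_0 = -200/9; P1 = a_1 + q1*a_0 = -16000/387.


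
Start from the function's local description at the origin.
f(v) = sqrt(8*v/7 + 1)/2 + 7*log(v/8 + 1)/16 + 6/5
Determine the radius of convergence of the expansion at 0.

Branch term (1/2)*sqrt(1 - v/(-7/8)): its argument vanishes at v = -7/8, a square-root branch point, modulus 7/8.
Branch term (7/16)*log(1 - v/(-8)): its argument vanishes at v = -8, a logarithmic branch point, modulus 8.
The radius of convergence is the smallest modulus among the singular points: 7/8.

The radius of convergence is 7/8.


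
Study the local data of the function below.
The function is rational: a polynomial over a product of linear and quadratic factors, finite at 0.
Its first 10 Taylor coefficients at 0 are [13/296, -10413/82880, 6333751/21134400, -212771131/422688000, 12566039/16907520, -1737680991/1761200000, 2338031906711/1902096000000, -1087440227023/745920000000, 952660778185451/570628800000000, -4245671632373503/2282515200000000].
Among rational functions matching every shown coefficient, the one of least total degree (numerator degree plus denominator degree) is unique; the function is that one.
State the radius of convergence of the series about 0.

No rational of total degree below 8 reproduces all 10 coefficients; solving the [2/6] Pade equations on them gives f(ζ) = (18*ζ**2/17 - 13*ζ/28 + 26/37)/((ζ + 5/3)**2*(ζ**2 - 6*ζ/5 - 12/5)**2), whose expansion matches every shown term.
Denominator factor (ζ + 5/3)^2: pole of order 2 at -5/3, modulus 5/3.
Denominator factor (ζ**2 - 6*ζ/5 - 12/5)^2: discriminant 276/25, real irrational roots 3/5 + (1/5)*sqrt(69) and 3/5 - (1/5)*sqrt(69); poles of order 2, moduli 3/5 + (1/5)*sqrt(69) and -3/5 + (1/5)*sqrt(69).
The radius of convergence is the smallest modulus among the singular points: -3/5 + (1/5)*sqrt(69).

The radius of convergence is -3/5 + (1/5)*sqrt(69).


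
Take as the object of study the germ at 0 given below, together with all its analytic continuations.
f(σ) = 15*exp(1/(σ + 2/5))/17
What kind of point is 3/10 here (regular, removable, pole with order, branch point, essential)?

The point is a regular point.

There is no denominator, hence no pole anywhere.
The essential point of exp(1/(σ - (-2/5))) is -2/5, not 3/10.
So the germ continues analytically to 3/10.


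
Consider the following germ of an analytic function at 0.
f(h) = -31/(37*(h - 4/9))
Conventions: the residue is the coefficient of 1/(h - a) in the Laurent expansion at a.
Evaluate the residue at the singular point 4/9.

At the order-1 pole 4/9 set g(h) = (h - (4/9))*f(h) = -31/37.
Simple pole: residue = g(a) at a = 4/9, which is -31/37.

The residue is -31/37.


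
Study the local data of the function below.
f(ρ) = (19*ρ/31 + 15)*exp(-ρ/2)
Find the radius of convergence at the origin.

The radius of convergence is infinite.

The factor exp(-ρ/2) is entire and contributes no finite singular point.
The polynomial part has no poles.
No finite singular points: the Taylor series at 0 converges everywhere.


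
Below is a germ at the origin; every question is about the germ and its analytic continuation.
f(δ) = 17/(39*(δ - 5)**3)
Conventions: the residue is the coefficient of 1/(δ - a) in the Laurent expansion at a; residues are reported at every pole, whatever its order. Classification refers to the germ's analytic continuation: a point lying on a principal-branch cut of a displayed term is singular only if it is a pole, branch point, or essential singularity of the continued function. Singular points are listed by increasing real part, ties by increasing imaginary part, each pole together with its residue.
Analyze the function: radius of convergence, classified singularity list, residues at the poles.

Denominator factor (δ - 5)^3: pole of order 3 at 5, modulus 5.
The radius of convergence is the smallest modulus among the singular points: 5.
At the order-3 pole 5 set g(δ) = (δ - (5))^3*f(δ) = 17/39.
Order-3 pole: residue = g''(a)/2; g''(5) = 0, so the residue is 0.

Radius of convergence at 0: 5.
At 5: a pole of order 3; residue 0.
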